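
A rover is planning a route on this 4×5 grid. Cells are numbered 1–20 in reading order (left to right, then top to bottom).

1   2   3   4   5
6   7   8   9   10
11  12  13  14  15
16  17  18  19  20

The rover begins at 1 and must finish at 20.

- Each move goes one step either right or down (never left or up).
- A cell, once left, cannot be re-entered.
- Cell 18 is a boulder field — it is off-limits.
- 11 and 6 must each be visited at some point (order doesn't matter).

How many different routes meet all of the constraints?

A right/down-only route from 1 to 20 makes exactly 3 down-moves and 4 right-moves in some order.
With no other constraints that would be C(7,3) = 35 routes.
A monotone route can only reach the required cells in the order 6, 11, so split there and multiply the segment counts (each segment already excludes blocked cells): 1→6: 1; 6→11: 1; 11→20: 2; product = 2.
That gives 2 routes.

2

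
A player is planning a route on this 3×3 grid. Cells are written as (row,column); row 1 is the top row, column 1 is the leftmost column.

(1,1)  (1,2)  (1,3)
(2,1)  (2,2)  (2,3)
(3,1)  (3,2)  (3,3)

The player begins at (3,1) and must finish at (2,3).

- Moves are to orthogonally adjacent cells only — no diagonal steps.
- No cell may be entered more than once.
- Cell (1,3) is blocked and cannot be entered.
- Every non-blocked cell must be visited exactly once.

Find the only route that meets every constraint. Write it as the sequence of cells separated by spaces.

Need to visit all 8 open cells exactly once, starting at (3,1) and ending at (2,3).
Route from (3,1): 2× up (reaching (1,1)), right to (1,2), 2× down (reaching (3,2)), right to (3,3), up to (2,3) — 7 moves in all.
Check: all 8 open cells covered.

(3,1) (2,1) (1,1) (1,2) (2,2) (3,2) (3,3) (2,3)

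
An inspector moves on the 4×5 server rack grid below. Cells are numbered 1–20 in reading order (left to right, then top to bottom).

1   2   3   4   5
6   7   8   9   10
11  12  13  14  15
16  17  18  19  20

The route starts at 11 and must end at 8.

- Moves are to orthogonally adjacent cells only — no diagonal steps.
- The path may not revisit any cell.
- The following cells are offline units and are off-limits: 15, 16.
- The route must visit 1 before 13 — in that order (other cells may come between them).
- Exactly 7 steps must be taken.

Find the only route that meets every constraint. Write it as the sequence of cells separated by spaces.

The waypoints must appear in the order 1, 13, with no cell reused.
Route from 11: up 2 to 1, right 1 to 2, down 2 to 12, right 1 to 13, up 1 to 8 — 7 moves in all.
Check: order respected (1 at step 2, 13 at step 6); 7 moves as required.

11 6 1 2 7 12 13 8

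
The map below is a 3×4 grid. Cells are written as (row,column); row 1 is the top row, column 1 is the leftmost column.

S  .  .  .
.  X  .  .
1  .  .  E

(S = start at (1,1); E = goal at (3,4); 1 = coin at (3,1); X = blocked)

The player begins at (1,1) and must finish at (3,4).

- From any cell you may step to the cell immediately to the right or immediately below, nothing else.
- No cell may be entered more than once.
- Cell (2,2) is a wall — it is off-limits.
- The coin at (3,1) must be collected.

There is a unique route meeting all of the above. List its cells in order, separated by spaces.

(1,1) (2,1) (3,1) (3,2) (3,3) (3,4)

Moves only go right or down, so the column and row indices never decrease.
Route from (1,1): 2× down (reaching (3,1)), 3× right (reaching (3,4)) — 5 moves in all.
Check: all required cells visited.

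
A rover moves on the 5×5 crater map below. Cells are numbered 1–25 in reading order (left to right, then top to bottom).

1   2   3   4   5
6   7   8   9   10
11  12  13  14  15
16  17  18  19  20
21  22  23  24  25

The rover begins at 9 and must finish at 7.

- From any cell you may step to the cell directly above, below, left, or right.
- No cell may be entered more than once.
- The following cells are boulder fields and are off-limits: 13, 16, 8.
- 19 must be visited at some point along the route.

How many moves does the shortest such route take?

6

Any route passes through 19 somewhere between 9 and 7. Summing Manhattan distances along the two legs (9 → 19 → 7) gives a lower bound of 2 + 4 = 6 moves.
A route of 6 moves achieves this: 9 → 14 → 19 → 18 → 17 → 12 → 7.
Since 6 matches the lower bound, it is optimal.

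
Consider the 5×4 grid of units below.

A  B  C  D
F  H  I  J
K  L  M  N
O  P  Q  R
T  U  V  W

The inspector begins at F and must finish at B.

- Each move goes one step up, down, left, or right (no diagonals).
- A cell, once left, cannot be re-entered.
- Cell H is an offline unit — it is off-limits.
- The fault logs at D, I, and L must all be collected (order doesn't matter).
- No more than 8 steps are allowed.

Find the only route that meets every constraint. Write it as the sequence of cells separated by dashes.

F - K - L - M - I - J - D - C - B

The budget equals the shortest possible length, so every move has to be on a shortest route through the required cells.
Route from F: down 1 to K, right 2 to M, up 1 to I, right 1 to J, up 1 to D, left 2 to B — 8 moves in all.
Check: all required cells visited; 8 ≤ 8 moves.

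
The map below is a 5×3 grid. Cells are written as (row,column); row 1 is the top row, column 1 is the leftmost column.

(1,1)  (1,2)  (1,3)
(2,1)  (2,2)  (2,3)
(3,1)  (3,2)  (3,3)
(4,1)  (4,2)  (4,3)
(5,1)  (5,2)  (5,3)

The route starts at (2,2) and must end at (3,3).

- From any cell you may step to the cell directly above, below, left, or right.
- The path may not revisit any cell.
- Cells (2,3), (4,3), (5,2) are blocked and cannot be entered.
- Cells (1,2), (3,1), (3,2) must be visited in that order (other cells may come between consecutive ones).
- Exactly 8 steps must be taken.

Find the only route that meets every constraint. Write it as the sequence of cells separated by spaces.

The waypoints must appear in the order (1,2), (3,1), (3,2), with no cell reused.
Route from (2,2): up to (1,2), left to (1,1), 3× down (reaching (4,1)), right to (4,2), up to (3,2), right to (3,3) — 8 moves in all.
Check: order respected ((1,2) at step 1, (3,1) at step 4, (3,2) at step 7); 8 moves as required.

(2,2) (1,2) (1,1) (2,1) (3,1) (4,1) (4,2) (3,2) (3,3)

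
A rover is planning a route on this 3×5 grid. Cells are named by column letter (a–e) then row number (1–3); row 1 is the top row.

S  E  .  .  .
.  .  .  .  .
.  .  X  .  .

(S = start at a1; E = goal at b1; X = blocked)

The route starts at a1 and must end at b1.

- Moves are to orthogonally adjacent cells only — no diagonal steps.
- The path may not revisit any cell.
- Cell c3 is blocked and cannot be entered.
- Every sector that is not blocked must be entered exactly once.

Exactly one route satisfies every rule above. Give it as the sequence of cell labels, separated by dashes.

Need to visit all 14 open cells exactly once, starting at a1 and ending at b1.
Route from a1: down 2 to a3, right 1 to b3, up 1 to b2, right 2 to d2, down 1 to d3, right 1 to e3, up 2 to e1, left 3 to b1 — 13 moves in all.
Check: all 14 open cells covered.

a1 - a2 - a3 - b3 - b2 - c2 - d2 - d3 - e3 - e2 - e1 - d1 - c1 - b1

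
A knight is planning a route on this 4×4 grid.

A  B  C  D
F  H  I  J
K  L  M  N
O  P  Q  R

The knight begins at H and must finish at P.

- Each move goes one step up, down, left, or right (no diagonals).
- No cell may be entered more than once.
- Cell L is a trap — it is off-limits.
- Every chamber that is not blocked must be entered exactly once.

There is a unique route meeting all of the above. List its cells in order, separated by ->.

Need to visit all 15 open cells exactly once, starting at H and ending at P.
Route from H: right 1 to I, down 2 to Q, right 1 to R, up 3 to D, left 3 to A, down 3 to O, right 1 to P — 14 moves in all.
Check: all 15 open cells covered.

H -> I -> M -> Q -> R -> N -> J -> D -> C -> B -> A -> F -> K -> O -> P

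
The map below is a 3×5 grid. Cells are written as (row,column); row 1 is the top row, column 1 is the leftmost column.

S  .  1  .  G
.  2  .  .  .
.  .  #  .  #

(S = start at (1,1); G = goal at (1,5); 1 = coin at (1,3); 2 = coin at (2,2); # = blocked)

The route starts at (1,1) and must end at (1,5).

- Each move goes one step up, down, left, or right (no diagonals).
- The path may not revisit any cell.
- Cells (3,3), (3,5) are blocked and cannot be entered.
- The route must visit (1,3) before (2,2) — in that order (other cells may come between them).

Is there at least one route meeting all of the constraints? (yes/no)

no

Ignoring the required order, 14 revisit-free routes from (1,1) to (1,5) pass through all of (1,3) and (2,2); the waypoint orders that occur are (2,2) → (1,3) (14) — never (1,3) → (2,2).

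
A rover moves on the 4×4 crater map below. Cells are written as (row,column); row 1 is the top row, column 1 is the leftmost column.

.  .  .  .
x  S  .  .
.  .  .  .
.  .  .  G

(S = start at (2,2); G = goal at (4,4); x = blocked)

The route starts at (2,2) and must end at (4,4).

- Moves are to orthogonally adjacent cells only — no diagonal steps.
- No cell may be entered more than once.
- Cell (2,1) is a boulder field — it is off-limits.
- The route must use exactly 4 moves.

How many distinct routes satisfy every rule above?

6

Need simple routes of exactly 4 moves from (2,2) to (4,4) (Manhattan distance 4, so 0 moves are spent on a detour and 0 undoing it).
Enumerating: (2,2) (3,2) (4,2) (4,3) (4,4) | (2,2) (3,2) (3,3) (4,3) (4,4) | (2,2) (3,2) (3,3) (3,4) (4,4) | (2,2) (2,3) (3,3) (4,3) (4,4) | (2,2) (2,3) (3,3) (3,4) (4,4) | (2,2) (2,3) (2,4) (3,4) (4,4).
That gives 6 routes.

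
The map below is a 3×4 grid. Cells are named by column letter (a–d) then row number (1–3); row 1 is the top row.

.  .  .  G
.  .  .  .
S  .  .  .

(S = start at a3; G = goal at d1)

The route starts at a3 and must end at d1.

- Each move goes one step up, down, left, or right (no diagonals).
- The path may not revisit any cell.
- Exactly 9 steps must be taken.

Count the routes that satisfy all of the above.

Need simple routes of exactly 9 moves from a3 to d1 (Manhattan distance 5, so 2 moves are spent on a detour and 2 undoing it).
Branch systematically from the start, pruning whenever the remaining move budget drops below the Manhattan distance to d1 or differs from it in parity. Grouping the completions by first move — via a2: 7; via b3: 4 — and summing: 7 + 4 = 11.
That gives 11 routes.

11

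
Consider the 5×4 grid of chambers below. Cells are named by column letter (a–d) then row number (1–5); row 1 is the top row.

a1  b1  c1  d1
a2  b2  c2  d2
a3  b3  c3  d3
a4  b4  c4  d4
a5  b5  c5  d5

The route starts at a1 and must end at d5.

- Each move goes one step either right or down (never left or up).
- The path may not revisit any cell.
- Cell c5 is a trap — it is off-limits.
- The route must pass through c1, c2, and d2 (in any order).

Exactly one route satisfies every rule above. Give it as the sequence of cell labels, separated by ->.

a1 -> b1 -> c1 -> c2 -> d2 -> d3 -> d4 -> d5

Moves only go right or down, so the column and row indices never decrease.
Route from a1: 2× right (reaching c1), down to c2, right to d2, 3× down (reaching d5) — 7 moves in all.
Check: all required cells visited.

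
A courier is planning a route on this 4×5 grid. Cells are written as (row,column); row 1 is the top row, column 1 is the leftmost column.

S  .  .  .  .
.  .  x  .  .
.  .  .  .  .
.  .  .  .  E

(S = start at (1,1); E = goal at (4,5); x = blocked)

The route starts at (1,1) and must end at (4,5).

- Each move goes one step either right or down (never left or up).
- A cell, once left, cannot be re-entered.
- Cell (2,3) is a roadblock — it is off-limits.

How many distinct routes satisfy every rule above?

17

A right/down-only route from (1,1) to (4,5) makes exactly 3 down-moves and 4 right-moves in some order.
With no other constraints that would be C(7,3) = 35 routes.
Subtract routes through each blocked cell (inclusion–exclusion for overlaps): − through (2,3): 18 → 17.
That gives 17 routes.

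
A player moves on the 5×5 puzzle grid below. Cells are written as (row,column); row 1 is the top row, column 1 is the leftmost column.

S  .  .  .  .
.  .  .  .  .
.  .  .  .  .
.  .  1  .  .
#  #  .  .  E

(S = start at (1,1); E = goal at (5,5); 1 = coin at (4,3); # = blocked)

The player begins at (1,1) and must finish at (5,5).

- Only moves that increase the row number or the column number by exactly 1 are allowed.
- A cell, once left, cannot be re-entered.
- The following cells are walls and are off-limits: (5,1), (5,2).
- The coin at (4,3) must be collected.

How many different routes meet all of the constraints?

A right/down-only route from (1,1) to (5,5) makes exactly 4 down-moves and 4 right-moves in some order.
With no other constraints that would be C(8,4) = 70 routes.
Split at (4,3) and multiply the segment counts (each segment already excludes blocked cells): (1,1)→(4,3): 10; (4,3)→(5,5): 3; product = 30.
That gives 30 routes.

30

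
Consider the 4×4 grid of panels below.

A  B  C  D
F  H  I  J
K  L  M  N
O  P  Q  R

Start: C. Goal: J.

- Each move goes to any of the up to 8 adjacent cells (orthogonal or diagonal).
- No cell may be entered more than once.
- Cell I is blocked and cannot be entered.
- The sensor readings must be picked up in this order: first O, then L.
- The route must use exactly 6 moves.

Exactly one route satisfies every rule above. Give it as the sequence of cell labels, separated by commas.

The waypoints must appear in the order O, L, with no cell reused.
Route from C: 2× down-left (reaching K), down to O, up-right to L, right to M, up-right to J — 6 moves in all.
Check: order respected (O at step 3, L at step 4); 6 moves as required.

C, H, K, O, L, M, J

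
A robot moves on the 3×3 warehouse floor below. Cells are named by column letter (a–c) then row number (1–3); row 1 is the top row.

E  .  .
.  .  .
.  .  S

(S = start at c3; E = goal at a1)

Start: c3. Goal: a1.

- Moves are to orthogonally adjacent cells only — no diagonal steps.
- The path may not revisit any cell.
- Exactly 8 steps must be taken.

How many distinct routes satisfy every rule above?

Need simple routes of exactly 8 moves from c3 to a1 (Manhattan distance 4, so 2 moves are spent on a detour and 2 undoing it).
Enumerating: c3 c2 c1 b1 b2 b3 a3 a2 a1 | c3 b3 a3 a2 b2 c2 c1 b1 a1.
That gives 2 routes.

2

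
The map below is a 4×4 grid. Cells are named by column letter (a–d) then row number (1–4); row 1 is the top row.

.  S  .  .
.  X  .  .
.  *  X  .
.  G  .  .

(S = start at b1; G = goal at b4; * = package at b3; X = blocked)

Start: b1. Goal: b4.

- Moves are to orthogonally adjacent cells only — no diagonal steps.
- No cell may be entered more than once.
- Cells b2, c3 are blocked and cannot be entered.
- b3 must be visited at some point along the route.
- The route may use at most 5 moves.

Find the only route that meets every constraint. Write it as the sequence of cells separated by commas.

b1, a1, a2, a3, b3, b4

The 5-move cap with required stops at b3 leaves no slack for detours.
Route from b1: left 1 to a1, down 2 to a3, right 1 to b3, down 1 to b4 — 5 moves in all.
Check: all required cells visited; 5 ≤ 5 moves.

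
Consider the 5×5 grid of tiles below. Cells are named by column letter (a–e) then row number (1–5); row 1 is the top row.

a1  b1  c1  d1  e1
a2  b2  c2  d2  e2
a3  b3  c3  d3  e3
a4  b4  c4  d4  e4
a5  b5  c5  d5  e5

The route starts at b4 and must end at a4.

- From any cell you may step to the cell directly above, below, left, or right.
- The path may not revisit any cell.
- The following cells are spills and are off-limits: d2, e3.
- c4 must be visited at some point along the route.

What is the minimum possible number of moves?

5

Any route passes through c4 somewhere between b4 and a4. Summing Manhattan distances along the two legs (b4 → c4 → a4) gives a lower bound of 1 + 2 = 3 moves.
The shortest route satisfying every rule uses 5 moves: b4 → c4 → c3 → b3 → a3 → a4.
The no-revisit rule (legs can't share cells) pushes the minimum above the 3-move bound; an exhaustive check rules out every length from 3 to 4, leaving 5 as the minimum.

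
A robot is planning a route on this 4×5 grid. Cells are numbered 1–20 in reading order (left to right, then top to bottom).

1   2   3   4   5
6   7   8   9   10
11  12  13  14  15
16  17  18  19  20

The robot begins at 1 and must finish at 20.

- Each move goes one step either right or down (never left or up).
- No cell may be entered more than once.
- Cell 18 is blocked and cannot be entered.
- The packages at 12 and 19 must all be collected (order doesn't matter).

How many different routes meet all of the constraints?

A right/down-only route from 1 to 20 makes exactly 3 down-moves and 4 right-moves in some order.
With no other constraints that would be C(7,3) = 35 routes.
A monotone route can only reach the required cells in the order 12, 19, so split there and multiply the segment counts (each segment already excludes blocked cells): 1→12: 3; 12→19: 1; 19→20: 1; product = 3.
That gives 3 routes.

3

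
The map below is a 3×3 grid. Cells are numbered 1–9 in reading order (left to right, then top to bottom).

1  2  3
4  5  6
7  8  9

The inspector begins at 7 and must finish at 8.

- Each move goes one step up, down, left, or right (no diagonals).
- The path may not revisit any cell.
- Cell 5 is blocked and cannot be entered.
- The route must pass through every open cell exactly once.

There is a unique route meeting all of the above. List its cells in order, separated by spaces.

Need to visit all 8 open cells exactly once, starting at 7 and ending at 8.
Route from 7: up 2 to 1, right 2 to 3, down 2 to 9, left 1 to 8 — 7 moves in all.
Check: all 8 open cells covered.

7 4 1 2 3 6 9 8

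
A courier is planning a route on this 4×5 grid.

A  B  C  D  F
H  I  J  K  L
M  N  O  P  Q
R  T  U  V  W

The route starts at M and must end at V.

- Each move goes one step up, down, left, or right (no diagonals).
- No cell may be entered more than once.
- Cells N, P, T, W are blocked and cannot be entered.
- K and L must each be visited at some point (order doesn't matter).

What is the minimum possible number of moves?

Any route passes through K and L in some order between M and V. Summing Manhattan distances along each leg and taking the cheapest ordering (M → K → L → V) gives a lower bound of 4 + 1 + 3 = 8 moves.
That bound ignores the blocked cells. Measuring each leg by the fewest moves that actually steer around them (M→K: 4; K→L: 1; L→V: 5) raises the lower bound to 10.
The shortest route satisfying every rule uses 12 moves: M → H → A → B → C → D → F → L → K → J → O → U → V.
The bound of 10 isn't tight here; checking systematically, no route of length 10 through 11 satisfies every constraint, so 12 is the minimum.

12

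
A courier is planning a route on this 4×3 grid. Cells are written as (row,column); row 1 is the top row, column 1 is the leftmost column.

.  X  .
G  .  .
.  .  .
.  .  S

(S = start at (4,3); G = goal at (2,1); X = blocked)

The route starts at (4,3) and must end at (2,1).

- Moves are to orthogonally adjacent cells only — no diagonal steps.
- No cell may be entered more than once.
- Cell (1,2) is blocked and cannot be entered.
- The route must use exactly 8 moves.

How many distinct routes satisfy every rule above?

Need simple routes of exactly 8 moves from (4,3) to (2,1) (Manhattan distance 4, so 2 moves are spent on a detour and 2 undoing it).
Enumerating: (4,3) (3,3) (2,3) (2,2) (3,2) (4,2) (4,1) (3,1) (2,1) | (4,3) (4,2) (4,1) (3,1) (3,2) (3,3) (2,3) (2,2) (2,1).
That gives 2 routes.

2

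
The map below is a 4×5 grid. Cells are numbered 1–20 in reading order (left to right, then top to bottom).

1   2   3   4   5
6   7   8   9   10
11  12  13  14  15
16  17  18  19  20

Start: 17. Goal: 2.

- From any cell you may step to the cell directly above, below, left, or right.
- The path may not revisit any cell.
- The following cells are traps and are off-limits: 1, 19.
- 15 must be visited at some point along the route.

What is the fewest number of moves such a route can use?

Any route passes through 15 somewhere between 17 and 2. Summing Manhattan distances along the two legs (17 → 15 → 2) gives a lower bound of 4 + 5 = 9 moves.
A route of 9 moves achieves this: 17 → 12 → 13 → 14 → 15 → 10 → 5 → 4 → 3 → 2.
Since 9 matches the lower bound, it is optimal.

9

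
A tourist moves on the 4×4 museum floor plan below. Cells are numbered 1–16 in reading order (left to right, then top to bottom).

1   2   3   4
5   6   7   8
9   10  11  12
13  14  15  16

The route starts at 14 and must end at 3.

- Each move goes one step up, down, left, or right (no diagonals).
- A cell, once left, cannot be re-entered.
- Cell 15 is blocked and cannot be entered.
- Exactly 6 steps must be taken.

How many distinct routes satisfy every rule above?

15

Need simple routes of exactly 6 moves from 14 to 3 (Manhattan distance 4, so 1 moves are spent on a detour and 1 undoing it).
Branch systematically from the start, pruning whenever the remaining move budget drops below the Manhattan distance to 3 or differs from it in parity. Grouping the completions by first move — via 10: 9; via 13: 6 — and summing: 9 + 6 = 15.
That gives 15 routes.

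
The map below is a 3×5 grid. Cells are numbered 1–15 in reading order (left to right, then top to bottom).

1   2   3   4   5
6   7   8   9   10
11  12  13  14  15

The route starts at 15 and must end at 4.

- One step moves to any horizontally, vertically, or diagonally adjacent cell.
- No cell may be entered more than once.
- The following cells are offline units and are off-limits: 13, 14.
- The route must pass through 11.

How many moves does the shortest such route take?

Any route passes through 11 somewhere between 15 and 4. Summing Chebyshev distances along the two legs (15 → 11 → 4) gives a lower bound of 4 + 3 = 7 moves.
A route of 7 moves achieves this: 15 → 9 → 3 → 7 → 11 → 12 → 8 → 4.
Since 7 matches the lower bound, it is optimal.

7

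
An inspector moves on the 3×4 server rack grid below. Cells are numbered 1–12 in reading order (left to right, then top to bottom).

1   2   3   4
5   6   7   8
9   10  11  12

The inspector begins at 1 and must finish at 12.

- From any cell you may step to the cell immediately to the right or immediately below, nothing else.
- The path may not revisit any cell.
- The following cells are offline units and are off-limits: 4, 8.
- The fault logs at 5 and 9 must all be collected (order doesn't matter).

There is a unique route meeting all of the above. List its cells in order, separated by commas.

1, 5, 9, 10, 11, 12

Moves only go right or down, so the column and row indices never decrease.
Route from 1: 2× down (reaching 9), 3× right (reaching 12) — 5 moves in all.
Check: all required cells visited.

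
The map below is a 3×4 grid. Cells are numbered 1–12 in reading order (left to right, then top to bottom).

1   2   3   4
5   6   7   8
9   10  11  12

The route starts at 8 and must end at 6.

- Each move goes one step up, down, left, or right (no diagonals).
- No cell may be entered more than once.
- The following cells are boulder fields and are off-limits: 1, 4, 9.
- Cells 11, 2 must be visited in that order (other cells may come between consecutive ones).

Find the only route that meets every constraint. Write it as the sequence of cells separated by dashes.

The waypoints must appear in the order 11, 2, with no cell reused.
Route from 8: down to 12, left to 11, 2× up (reaching 3), left to 2, down to 6 — 6 moves in all.
Check: order respected (11 at step 2, 2 at step 5).

8 - 12 - 11 - 7 - 3 - 2 - 6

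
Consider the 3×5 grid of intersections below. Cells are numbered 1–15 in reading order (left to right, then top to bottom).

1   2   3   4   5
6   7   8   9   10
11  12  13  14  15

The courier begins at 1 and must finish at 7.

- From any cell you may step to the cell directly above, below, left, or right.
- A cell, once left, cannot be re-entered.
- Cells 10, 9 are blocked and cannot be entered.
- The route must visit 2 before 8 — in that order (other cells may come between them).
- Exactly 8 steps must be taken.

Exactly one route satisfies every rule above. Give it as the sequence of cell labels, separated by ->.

1 -> 2 -> 3 -> 8 -> 13 -> 12 -> 11 -> 6 -> 7

The waypoints must appear in the order 2, 8, with no cell reused.
Route from 1: 2× right (reaching 3), 2× down (reaching 13), 2× left (reaching 11), up to 6, right to 7 — 8 moves in all.
Check: order respected (2 at step 1, 8 at step 3); 8 moves as required.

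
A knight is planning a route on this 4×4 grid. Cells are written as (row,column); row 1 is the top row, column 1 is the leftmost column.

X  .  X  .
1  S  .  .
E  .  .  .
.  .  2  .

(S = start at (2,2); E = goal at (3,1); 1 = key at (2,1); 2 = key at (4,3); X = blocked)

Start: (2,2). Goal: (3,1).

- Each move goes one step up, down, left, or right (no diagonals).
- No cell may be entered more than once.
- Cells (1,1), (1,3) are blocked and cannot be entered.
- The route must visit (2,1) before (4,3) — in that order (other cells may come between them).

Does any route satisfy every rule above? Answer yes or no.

no

Even ignoring the required order, no revisit-free route from (2,2) to (3,1) manages to pass through all of (2,1) and (4,3): branching out from (2,2), every path either misses one of them or, having collected them, can no longer reach (3,1) without re-entering a cell.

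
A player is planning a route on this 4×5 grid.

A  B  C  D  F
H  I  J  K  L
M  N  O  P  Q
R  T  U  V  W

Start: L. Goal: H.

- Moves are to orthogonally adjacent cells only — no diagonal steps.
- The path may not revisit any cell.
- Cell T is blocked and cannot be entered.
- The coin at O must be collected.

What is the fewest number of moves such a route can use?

6

Any route passes through O somewhere between L and H. Summing Manhattan distances along the two legs (L → O → H) gives a lower bound of 3 + 3 = 6 moves.
A route of 6 moves achieves this: L → Q → P → O → J → I → H.
Since 6 matches the lower bound, it is optimal.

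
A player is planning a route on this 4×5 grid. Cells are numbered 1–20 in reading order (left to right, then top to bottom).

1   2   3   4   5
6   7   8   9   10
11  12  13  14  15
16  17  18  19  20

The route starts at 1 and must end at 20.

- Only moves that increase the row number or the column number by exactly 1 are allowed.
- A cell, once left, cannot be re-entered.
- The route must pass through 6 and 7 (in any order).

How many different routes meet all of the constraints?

10

A right/down-only route from 1 to 20 makes exactly 3 down-moves and 4 right-moves in some order.
With no other constraints that would be C(7,3) = 35 routes.
A monotone route can only reach the required cells in the order 6, 7, so split there and multiply the segment counts: 1→6: 1; 6→7: 1; 7→20: 10; product = 10.
That gives 10 routes.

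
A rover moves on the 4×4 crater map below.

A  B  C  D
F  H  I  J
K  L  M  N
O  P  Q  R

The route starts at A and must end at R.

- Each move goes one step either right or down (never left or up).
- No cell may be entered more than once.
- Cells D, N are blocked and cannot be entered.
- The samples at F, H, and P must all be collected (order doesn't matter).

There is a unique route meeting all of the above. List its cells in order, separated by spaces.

A F H L P Q R

Moves only go right or down, so the column and row indices never decrease.
Route from A: down to F, right to H, 2× down (reaching P), 2× right (reaching R) — 6 moves in all.
Check: all required cells visited.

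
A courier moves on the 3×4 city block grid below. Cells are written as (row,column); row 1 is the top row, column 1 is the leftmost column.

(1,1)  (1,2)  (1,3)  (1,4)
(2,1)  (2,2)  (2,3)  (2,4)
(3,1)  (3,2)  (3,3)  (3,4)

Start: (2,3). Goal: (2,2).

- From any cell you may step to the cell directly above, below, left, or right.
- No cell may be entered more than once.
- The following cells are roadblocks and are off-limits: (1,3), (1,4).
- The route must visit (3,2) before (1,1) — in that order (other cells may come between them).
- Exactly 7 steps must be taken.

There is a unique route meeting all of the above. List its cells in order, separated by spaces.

(2,3) (3,3) (3,2) (3,1) (2,1) (1,1) (1,2) (2,2)

The waypoints must appear in the order (3,2), (1,1), with no cell reused.
Route from (2,3): down 1 to (3,3), left 2 to (3,1), up 2 to (1,1), right 1 to (1,2), down 1 to (2,2) — 7 moves in all.
Check: order respected ((3,2) at step 2, (1,1) at step 5); 7 moves as required.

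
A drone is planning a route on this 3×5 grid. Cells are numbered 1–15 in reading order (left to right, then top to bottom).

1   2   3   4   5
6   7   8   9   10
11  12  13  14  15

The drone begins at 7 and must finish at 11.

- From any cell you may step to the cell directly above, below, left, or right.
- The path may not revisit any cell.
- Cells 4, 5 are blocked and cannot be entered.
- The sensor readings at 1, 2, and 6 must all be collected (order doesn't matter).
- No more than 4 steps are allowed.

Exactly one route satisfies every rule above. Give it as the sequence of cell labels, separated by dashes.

7 - 2 - 1 - 6 - 11

The 4-move cap with required stops at 1, 2, 6 leaves no slack for detours.
Route from 7: up 1 to 2, left 1 to 1, down 2 to 11 — 4 moves in all.
Check: all required cells visited; 4 ≤ 4 moves.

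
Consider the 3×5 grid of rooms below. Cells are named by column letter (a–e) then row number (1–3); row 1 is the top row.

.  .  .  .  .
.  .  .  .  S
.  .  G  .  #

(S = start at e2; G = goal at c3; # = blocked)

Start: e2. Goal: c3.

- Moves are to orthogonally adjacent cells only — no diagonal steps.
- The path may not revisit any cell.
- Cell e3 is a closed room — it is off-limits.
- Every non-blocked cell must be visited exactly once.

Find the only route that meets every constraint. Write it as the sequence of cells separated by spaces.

e2 e1 d1 c1 b1 a1 a2 a3 b3 b2 c2 d2 d3 c3

Need to visit all 14 open cells exactly once, starting at e2 and ending at c3.
Cell e1 has only two open neighbours (e2 and d1), so the path must pass straight through it: one of those is the cell it's entered from and the other is where it exits.
Route from e2: up to e1, 4× left (reaching a1), 2× down (reaching a3), right to b3, up to b2, 2× right (reaching d2), down to d3, left to c3 — 13 moves in all.
Check: all 14 open cells covered.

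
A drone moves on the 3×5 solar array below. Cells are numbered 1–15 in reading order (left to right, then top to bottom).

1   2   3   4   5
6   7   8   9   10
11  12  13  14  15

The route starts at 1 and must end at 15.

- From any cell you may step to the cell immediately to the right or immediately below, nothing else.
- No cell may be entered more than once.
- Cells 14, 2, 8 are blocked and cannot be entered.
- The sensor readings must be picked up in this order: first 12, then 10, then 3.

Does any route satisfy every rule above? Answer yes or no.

10 lies above 12, so going from 12 to 10 would need an upward move — but moves only go right/down, so 12 cannot be visited before 10.

no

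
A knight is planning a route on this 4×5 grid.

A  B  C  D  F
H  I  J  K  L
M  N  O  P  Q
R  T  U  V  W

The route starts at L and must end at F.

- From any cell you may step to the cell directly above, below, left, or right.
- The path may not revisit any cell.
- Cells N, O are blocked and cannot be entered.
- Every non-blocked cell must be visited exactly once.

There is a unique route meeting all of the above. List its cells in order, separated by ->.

L -> K -> P -> Q -> W -> V -> U -> T -> R -> M -> H -> A -> B -> I -> J -> C -> D -> F

Need to visit all 18 open cells exactly once, starting at L and ending at F.
Cell W has only two open neighbours (Q and V), so the path must pass straight through it: one of those is the cell it's entered from and the other is where it exits.
Route from L: left 1 to K, down 1 to P, right 1 to Q, down 1 to W, left 4 to R, up 3 to A, right 1 to B, down 1 to I, right 1 to J, up 1 to C, right 2 to F — 17 moves in all.
Check: all 18 open cells covered.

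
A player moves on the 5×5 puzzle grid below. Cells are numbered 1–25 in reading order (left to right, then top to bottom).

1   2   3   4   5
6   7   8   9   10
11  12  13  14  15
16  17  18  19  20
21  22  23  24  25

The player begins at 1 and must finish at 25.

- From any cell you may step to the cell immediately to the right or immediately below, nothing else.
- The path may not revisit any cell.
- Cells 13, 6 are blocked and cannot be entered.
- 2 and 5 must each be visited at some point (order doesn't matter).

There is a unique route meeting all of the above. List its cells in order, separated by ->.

Moves only go right or down, so the column and row indices never decrease.
Route from 1: 4× right (reaching 5), 4× down (reaching 25) — 8 moves in all.
Check: all required cells visited.

1 -> 2 -> 3 -> 4 -> 5 -> 10 -> 15 -> 20 -> 25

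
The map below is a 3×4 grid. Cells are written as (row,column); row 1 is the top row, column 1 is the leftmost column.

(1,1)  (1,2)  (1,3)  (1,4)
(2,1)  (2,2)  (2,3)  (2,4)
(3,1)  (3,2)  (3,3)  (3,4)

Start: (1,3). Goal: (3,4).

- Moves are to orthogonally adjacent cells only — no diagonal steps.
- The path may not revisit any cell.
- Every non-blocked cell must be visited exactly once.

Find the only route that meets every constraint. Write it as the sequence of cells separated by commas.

(1,3), (1,4), (2,4), (2,3), (2,2), (1,2), (1,1), (2,1), (3,1), (3,2), (3,3), (3,4)

Need to visit all 12 open cells exactly once, starting at (1,3) and ending at (3,4).
Cell (1,1) has only two open neighbours ((2,1) and (1,2)), so the path must pass straight through it: one of those is the cell it's entered from and the other is where it exits.
Route from (1,3): right to (1,4), down to (2,4), 2× left (reaching (2,2)), up to (1,2), left to (1,1), 2× down (reaching (3,1)), 3× right (reaching (3,4)) — 11 moves in all.
Check: all 12 open cells covered.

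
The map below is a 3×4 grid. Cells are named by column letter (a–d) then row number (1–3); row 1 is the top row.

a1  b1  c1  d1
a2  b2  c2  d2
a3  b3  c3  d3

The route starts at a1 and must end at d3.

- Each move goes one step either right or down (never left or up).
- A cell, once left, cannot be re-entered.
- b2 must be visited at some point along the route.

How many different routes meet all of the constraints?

6

A right/down-only route from a1 to d3 makes exactly 2 down-moves and 3 right-moves in some order.
With no other constraints that would be C(5,2) = 10 routes.
Split at b2 and multiply the segment counts: a1→b2: 2; b2→d3: 3; product = 6.
That gives 6 routes.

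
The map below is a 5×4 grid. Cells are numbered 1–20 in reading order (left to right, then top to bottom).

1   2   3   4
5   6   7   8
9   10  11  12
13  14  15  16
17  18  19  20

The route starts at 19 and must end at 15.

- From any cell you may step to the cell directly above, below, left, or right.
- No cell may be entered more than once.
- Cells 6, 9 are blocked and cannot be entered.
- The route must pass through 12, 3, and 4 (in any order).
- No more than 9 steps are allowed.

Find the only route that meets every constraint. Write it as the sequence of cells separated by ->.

19 -> 20 -> 16 -> 12 -> 8 -> 4 -> 3 -> 7 -> 11 -> 15

The budget equals the shortest possible length, so every move has to be on a shortest route through the required cells.
Route from 19: right 1 to 20, up 4 to 4, left 1 to 3, down 3 to 15 — 9 moves in all.
Check: all required cells visited; 9 ≤ 9 moves.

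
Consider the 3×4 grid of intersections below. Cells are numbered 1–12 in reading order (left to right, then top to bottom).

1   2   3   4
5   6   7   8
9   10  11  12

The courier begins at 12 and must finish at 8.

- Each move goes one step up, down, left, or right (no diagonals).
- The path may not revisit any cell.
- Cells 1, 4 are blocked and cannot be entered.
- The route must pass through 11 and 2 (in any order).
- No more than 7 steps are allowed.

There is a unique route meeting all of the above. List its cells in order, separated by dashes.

The 7-move cap with required stops at 11, 2 leaves no slack for detours.
Route from 12: 2× left (reaching 10), 2× up (reaching 2), right to 3, down to 7, right to 8 — 7 moves in all.
Check: all required cells visited; 7 ≤ 7 moves.

12 - 11 - 10 - 6 - 2 - 3 - 7 - 8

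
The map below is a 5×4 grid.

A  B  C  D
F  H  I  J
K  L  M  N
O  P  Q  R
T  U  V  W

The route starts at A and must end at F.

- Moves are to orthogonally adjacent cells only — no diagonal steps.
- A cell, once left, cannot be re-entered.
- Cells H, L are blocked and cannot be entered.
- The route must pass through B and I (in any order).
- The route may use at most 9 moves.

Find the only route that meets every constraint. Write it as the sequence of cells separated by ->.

Any route must reach B and I and still end at F within 9 moves, so the order of the required stops is forced.
Route from A: 2× right (reaching C), 3× down (reaching Q), 2× left (reaching O), 2× up (reaching F) — 9 moves in all.
Check: all required cells visited; 9 ≤ 9 moves.

A -> B -> C -> I -> M -> Q -> P -> O -> K -> F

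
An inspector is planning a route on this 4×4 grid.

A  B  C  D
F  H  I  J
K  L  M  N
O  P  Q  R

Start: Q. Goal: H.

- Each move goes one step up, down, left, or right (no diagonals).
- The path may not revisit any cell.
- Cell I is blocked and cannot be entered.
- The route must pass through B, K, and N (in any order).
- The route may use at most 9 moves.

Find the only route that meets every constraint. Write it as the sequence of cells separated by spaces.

The 9-move cap with required stops at B, K, N leaves no slack for detours.
Route from Q: right 1 to R, up 1 to N, left 3 to K, up 2 to A, right 1 to B, down 1 to H — 9 moves in all.
Check: all required cells visited; 9 ≤ 9 moves.

Q R N M L K F A B H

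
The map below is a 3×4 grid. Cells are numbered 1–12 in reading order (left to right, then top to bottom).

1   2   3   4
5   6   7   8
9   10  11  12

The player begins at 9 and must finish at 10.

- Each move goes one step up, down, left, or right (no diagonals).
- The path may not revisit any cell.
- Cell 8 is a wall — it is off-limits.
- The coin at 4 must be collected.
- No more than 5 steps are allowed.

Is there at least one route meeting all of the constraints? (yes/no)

no

4 must be visited but has only one open neighbour (3), and it is neither the start nor the goal — the route would have to enter and leave through 3, re-entering it.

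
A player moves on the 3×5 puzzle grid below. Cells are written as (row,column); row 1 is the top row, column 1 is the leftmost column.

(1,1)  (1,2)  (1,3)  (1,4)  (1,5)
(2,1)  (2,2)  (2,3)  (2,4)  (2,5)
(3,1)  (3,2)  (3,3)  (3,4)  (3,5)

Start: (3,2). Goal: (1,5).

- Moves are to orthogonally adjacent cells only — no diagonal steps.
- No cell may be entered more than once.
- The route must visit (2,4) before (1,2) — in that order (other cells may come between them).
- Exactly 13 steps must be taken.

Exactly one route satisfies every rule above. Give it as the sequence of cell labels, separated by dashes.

The waypoints must appear in the order (2,4), (1,2), with no cell reused.
Route from (3,2): right 3 to (3,5), up 1 to (2,5), left 4 to (2,1), up 1 to (1,1), right 4 to (1,5) — 13 moves in all.
Check: order respected ((2,4) at step 5, (1,2) at step 10); 13 moves as required.

(3,2) - (3,3) - (3,4) - (3,5) - (2,5) - (2,4) - (2,3) - (2,2) - (2,1) - (1,1) - (1,2) - (1,3) - (1,4) - (1,5)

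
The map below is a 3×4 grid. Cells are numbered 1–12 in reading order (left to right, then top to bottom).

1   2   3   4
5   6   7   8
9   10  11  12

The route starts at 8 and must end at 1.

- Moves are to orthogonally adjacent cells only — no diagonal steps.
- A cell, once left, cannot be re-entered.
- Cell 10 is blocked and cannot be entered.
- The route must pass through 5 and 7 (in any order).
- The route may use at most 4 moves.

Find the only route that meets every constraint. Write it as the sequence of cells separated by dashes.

The budget equals the shortest possible length, so every move has to be on a shortest route through the required cells.
Route from 8: 3× left (reaching 5), up to 1 — 4 moves in all.
Check: all required cells visited; 4 ≤ 4 moves.

8 - 7 - 6 - 5 - 1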